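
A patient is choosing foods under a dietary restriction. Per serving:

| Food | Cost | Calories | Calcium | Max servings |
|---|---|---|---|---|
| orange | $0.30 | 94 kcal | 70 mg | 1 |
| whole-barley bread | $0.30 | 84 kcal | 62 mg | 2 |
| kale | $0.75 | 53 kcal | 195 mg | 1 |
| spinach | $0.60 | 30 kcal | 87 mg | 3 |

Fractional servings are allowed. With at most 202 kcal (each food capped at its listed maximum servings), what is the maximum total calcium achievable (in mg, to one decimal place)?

499.9 mg

Calcium per kcal: kale 3.679, spinach 2.9, orange 0.7447, whole-barley bread 0.7381.
Take 1 serving of kale: uses 53 kcal, +195.0 mg calcium (running total 195.0 mg).
Take 3 servings of spinach: uses 90 kcal, +261.0 mg calcium (running total 456.0 mg).
Take 0.6277 servings of orange: uses 59 kcal, +43.9 mg calcium (running total 499.9 mg).
Filling greedily by calcium-per-kcal is optimal for one linear limit, giving 499.9 mg.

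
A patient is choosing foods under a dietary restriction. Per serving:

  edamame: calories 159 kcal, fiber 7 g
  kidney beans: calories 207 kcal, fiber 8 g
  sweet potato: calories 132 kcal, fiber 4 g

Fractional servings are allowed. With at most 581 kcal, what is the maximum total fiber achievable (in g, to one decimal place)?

Fiber per kcal: edamame 0.04403, kidney beans 0.03865, sweet potato 0.0303.
With no serving limits, spend the whole calories allowance on edamame: 581 kcal / 159 kcal × 7 g = 25.6 g.

25.6 g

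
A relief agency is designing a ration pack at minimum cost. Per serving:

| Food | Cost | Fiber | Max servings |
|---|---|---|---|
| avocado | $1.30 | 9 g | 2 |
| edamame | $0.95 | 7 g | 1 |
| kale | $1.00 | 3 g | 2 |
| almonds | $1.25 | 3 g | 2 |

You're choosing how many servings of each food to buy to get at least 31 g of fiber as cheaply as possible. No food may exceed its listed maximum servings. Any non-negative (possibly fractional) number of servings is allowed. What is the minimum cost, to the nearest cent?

Cost per g of fiber: edamame $0.1357, avocado $0.1444, kale $0.3333, almonds $0.4167.
Take 1 serving of edamame: +7.0 g fiber for $0.95 (total $0.95, still need 24.0 g).
Take 2 servings of avocado: +18.0 g fiber for $2.60 (total $3.55, still need 6.0 g).
Take 2 servings of kale: +6.0 g fiber for $2.00 (total $5.55, still need 0.0 g).
Filling from the cheapest source first is optimal under one linear minimum: $5.55.

$5.55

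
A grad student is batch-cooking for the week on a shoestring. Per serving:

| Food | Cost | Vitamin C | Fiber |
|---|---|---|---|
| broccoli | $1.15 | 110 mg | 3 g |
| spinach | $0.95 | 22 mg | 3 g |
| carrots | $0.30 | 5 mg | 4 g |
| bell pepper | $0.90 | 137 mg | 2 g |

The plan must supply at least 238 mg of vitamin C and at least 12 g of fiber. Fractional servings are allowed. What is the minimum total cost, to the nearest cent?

$2.14

An LP optimum is at a vertex; with two nutrient constraints at most two foods are used. Check each candidate.
broccoli only: max(238/110, 12/3) = 4 servings → $4.60.
spinach only: max(238/22, 12/3) = 10.82 servings → $10.28.
carrots only: max(238/5, 12/4) = 47.6 servings → $14.28.
bell pepper only: max(238/137, 12/2) = 6 servings → $5.40.
broccoli + spinach with both tight: 1.705 servings and 2.295 servings → $4.14.
broccoli + carrots with both tight: 2.099 servings and 1.426 servings → $2.84.
broccoli + bell pepper: intersection lies outside the first quadrant.
spinach + carrots: intersection lies outside the first quadrant.
spinach + bell pepper with both tight: 3.183 servings and 1.226 servings → $4.13.
carrots + bell pepper with both tight: 2.171 servings and 1.658 servings → $2.14.
So the least-cost plan costs $2.14.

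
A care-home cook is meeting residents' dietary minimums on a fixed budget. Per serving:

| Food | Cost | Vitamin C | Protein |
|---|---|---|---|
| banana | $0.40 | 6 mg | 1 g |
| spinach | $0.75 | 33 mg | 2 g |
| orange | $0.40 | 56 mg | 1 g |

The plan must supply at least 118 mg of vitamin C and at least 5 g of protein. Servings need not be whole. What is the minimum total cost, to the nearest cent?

$1.90

banana only: max(118/6, 5/1) = 19.67 servings → $7.87.
spinach only: max(118/33, 5/2) = 3.576 servings → $2.68.
orange only: max(118/56, 5/1) = 5 servings → $2.00.
banana + spinach with both targets exact would need a negative amount; discard.
banana + orange with both tight: 3.24 servings and 1.76 servings → $2.00.
spinach + orange with both tight: 2.051 servings and 0.8987 servings → $1.90.
The minimum over all feasible corners is $1.90.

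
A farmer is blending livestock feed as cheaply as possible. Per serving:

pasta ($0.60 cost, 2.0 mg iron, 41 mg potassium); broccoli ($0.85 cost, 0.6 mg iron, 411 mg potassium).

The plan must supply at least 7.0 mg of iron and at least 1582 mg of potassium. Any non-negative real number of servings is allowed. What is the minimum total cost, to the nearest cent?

An LP optimum is at a vertex; with two nutrient constraints at most two foods are used. Check each candidate.
pasta only: max(7.0/2.0, 1582/41) = 38.59 servings → $23.15.
broccoli only: max(7.0/0.6, 1582/411) = 11.67 servings → $9.92.
pasta + broccoli with both tight: 2.418 servings and 3.608 servings → $4.52.
The minimum over all feasible corners is $4.52.

$4.52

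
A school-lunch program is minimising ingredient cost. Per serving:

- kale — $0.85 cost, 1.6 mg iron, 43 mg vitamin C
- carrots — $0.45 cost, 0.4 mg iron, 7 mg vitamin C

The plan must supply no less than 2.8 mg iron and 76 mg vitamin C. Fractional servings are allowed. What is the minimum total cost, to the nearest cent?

This is a tiny linear program; its minimum lies at a vertex of the feasible set. List the vertices and price them.
kale only: max(2.8/1.6, 76/43) = 1.767 servings → $1.50.
carrots only: max(2.8/0.4, 76/7) = 10.86 servings → $4.89.
kale + carrots: the both-tight solution has a negative serving — not a feasible corner.
The minimum over all feasible corners is $1.50.

$1.50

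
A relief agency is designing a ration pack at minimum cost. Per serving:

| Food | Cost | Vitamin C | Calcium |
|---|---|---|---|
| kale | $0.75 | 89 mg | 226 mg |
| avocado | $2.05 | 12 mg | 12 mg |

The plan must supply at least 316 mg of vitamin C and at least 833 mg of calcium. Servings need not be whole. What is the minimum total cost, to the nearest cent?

Minimising a linear cost over {vitamin C ≥ 316, calcium ≥ 833, servings ≥ 0} — the optimum is at a vertex, using one or two foods.
kale only: max(316/89, 833/226) = 3.686 servings → $2.76.
avocado only: max(316/12, 833/12) = 69.42 servings → $142.30.
kale + avocado: intersection lies outside the first quadrant.
The minimum over all feasible corners is $2.76.

$2.76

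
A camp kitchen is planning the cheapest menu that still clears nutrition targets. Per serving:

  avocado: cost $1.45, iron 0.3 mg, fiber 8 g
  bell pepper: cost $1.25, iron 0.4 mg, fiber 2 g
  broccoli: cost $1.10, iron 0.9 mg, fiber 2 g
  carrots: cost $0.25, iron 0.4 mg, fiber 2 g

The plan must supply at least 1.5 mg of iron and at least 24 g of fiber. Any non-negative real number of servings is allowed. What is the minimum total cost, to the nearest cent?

Check every corner: each single food scaled to meet both minima, and each pair solved so both constraints bind.
avocado only: max(1.5/0.3, 24/8) = 5 servings → $7.25.
bell pepper only: max(1.5/0.4, 24/2) = 12 servings → $15.00.
broccoli only: max(1.5/0.9, 24/2) = 12 servings → $13.20.
carrots only: max(1.5/0.4, 24/2) = 12 servings → $3.00.
avocado + bell pepper with both tight: 2.538 servings and 1.846 servings → $5.99.
avocado + broccoli with both tight: 2.818 servings and 0.7273 servings → $4.89.
avocado + carrots with both tight: 2.538 servings and 1.846 servings → $4.14.
bell pepper + broccoli with both targets exact would need a negative amount; discard.
bell pepper + carrots (both tight): parallel constraints — no distinct corner.
broccoli + carrots: intersection lies outside the first quadrant.
So the least-cost plan costs $3.00.

$3.00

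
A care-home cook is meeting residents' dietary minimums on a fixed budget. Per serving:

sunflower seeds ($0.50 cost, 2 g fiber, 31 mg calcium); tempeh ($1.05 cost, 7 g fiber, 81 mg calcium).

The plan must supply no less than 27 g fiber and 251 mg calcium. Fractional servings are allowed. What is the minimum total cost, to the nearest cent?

A basic optimal solution has at most two foods positive. Try each food alone and each pair with both targets met exactly.
sunflower seeds only: max(27/2, 251/31) = 13.5 servings → $6.75.
tempeh only: max(27/7, 251/81) = 3.857 servings → $4.05.
sunflower seeds + tempeh: intersection lies outside the first quadrant.
Cheapest feasible corner: $4.05.

$4.05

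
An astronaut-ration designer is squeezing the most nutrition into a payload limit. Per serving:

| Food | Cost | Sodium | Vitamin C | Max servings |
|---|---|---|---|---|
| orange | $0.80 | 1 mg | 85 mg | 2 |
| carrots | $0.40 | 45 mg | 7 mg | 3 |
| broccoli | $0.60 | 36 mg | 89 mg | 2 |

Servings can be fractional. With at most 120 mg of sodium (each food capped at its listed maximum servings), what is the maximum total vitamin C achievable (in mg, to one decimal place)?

355.2 mg

Vitamin C per mg sodium: orange 85, broccoli 2.472, carrots 0.1556.
Take 2 servings of orange: uses 2 mg sodium, +170.0 mg vitamin C (running total 170.0 mg).
Take 2 servings of broccoli: uses 72 mg sodium, +178.0 mg vitamin C (running total 348.0 mg).
Take 1.022 servings of carrots: uses 46 mg sodium, +7.2 mg vitamin C (running total 355.2 mg).
Filling greedily by vitamin C-per-mg sodium is optimal for one linear limit, giving 355.2 mg.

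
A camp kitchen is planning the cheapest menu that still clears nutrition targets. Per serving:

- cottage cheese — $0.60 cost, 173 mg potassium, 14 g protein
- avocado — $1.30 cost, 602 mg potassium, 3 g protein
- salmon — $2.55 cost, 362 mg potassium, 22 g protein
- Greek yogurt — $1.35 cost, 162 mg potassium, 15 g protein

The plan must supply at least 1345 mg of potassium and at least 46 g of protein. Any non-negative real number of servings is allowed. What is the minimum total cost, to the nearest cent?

$3.58

cottage cheese only: max(1345/173, 46/14) = 7.775 servings → $4.66.
avocado only: max(1345/602, 46/3) = 15.33 servings → $19.93.
salmon only: max(1345/362, 46/22) = 3.715 servings → $9.47.
Greek yogurt only: max(1345/162, 46/15) = 8.302 servings → $11.21.
cottage cheese + avocado with both tight: 2.991 servings and 1.375 servings → $3.58.
cottage cheese + salmon: the both-tight solution has a negative serving — not a feasible corner.
cottage cheese + Greek yogurt with both targets exact would need a negative amount; discard.
avocado + salmon with both tight: 1.064 servings and 1.946 servings → $6.35.
avocado + Greek yogurt with both tight: 1.489 servings and 2.769 servings → $5.67.
salmon + Greek yogurt: intersection lies outside the first quadrant.
Cheapest feasible corner: $3.58.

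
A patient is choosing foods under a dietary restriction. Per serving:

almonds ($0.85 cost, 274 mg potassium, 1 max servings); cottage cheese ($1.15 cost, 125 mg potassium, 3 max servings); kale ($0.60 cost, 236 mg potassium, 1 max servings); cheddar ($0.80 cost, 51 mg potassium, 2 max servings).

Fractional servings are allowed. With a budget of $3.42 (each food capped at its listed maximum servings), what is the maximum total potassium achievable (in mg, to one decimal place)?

Potassium per dollar: kale 393.3, almonds 322.4, cottage cheese 108.7, cheddar 63.75.
Take 1 serving of kale: spends $0.60, +236.0 mg potassium (running total 236.0 mg).
Take 1 serving of almonds: spends $0.85, +274.0 mg potassium (running total 510.0 mg).
Take 1.713 servings of cottage cheese: spends $1.97, +214.1 mg potassium (running total 724.1 mg).
Filling greedily by potassium-per-dollar is optimal for one linear limit, giving 724.1 mg.

724.1 mg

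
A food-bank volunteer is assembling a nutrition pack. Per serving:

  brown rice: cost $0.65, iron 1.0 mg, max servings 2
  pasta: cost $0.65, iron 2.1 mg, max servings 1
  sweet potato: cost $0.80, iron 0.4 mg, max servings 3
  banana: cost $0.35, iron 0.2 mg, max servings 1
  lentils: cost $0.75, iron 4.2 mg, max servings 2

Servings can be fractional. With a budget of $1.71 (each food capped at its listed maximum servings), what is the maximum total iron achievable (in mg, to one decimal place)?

9.1 mg

Iron per dollar: lentils 5.6, pasta 3.231, brown rice 1.538, banana 0.5714, sweet potato 0.5.
Take 2 servings of lentils: spends $1.50, +8.4 mg iron (running total 8.4 mg).
Take 0.3231 servings of pasta: spends $0.21, +0.7 mg iron (running total 9.1 mg).
Filling greedily by iron-per-dollar is optimal for one linear limit, giving 9.1 mg.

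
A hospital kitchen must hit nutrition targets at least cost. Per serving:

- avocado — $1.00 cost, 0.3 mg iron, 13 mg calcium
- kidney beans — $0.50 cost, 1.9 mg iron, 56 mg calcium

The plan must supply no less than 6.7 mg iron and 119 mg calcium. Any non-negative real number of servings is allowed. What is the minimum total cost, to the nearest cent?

avocado only: max(6.7/0.3, 119/13) = 22.33 servings → $22.33.
kidney beans only: max(6.7/1.9, 119/56) = 3.526 servings → $1.76.
avocado + kidney beans: the both-tight solution has a negative serving — not a feasible corner.
So the least-cost plan costs $1.76.

$1.76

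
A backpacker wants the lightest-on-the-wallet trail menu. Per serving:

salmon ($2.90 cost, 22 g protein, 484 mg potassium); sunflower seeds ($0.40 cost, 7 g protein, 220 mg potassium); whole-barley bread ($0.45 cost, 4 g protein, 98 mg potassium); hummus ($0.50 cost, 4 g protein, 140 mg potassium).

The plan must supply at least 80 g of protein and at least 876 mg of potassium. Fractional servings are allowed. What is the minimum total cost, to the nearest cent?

A basic optimal solution has at most two foods positive. Try each food alone and each pair with both targets met exactly.
salmon only: max(80/22, 876/484) = 3.636 servings → $10.55.
sunflower seeds only: max(80/7, 876/220) = 11.43 servings → $4.57.
whole-barley bread only: max(80/4, 876/98) = 20 servings → $9.00.
hummus only: max(80/4, 876/140) = 20 servings → $10.00.
salmon + sunflower seeds: intersection lies outside the first quadrant.
salmon + whole-barley bread: intersection lies outside the first quadrant.
salmon + hummus with both targets exact would need a negative amount; discard.
sunflower seeds + whole-barley bread with both targets exact would need a negative amount; discard.
sunflower seeds + hummus: intersection lies outside the first quadrant.
whole-barley bread + hummus: the both-tight solution has a negative serving — not a feasible corner.
Cheapest feasible corner: $4.57.

$4.57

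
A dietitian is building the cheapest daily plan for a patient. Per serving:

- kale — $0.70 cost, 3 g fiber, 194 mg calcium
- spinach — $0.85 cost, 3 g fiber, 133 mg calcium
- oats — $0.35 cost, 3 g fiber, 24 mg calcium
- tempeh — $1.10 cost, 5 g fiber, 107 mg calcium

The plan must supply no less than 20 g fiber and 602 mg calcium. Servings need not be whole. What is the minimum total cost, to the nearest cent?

With two linear requirements the optimum uses one or two foods; enumerate the corners.
kale only: max(20/3, 602/194) = 6.667 servings → $4.67.
spinach only: max(20/3, 602/133) = 6.667 servings → $5.67.
oats only: max(20/3, 602/24) = 25.08 servings → $8.78.
tempeh only: max(20/5, 602/107) = 5.626 servings → $6.19.
kale + spinach: intersection lies outside the first quadrant.
kale + oats with both tight: 2.6 servings and 4.067 servings → $3.24.
kale + tempeh with both tight: 1.341 servings and 3.196 servings → $4.45.
spinach + oats with both tight: 4.055 servings and 2.612 servings → $4.36.
spinach + tempeh with both tight: 2.529 servings and 2.483 servings → $4.88.
oats + tempeh: intersection lies outside the first quadrant.
The minimum over all feasible corners is $3.24.

$3.24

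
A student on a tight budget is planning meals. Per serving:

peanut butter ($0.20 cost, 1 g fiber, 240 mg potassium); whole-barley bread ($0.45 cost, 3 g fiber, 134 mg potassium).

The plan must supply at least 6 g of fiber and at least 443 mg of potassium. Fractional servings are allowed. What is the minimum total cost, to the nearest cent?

For a min-cost LP with two ≥-constraints, a basic feasible solution has at most two positive variables.
peanut butter only: max(6/1, 443/240) = 6 servings → $1.20.
whole-barley bread only: max(6/3, 443/134) = 3.306 servings → $1.49.
peanut butter + whole-barley bread with both tight: 0.8959 servings and 1.701 servings → $0.94.
The minimum over all feasible corners is $0.94.

$0.94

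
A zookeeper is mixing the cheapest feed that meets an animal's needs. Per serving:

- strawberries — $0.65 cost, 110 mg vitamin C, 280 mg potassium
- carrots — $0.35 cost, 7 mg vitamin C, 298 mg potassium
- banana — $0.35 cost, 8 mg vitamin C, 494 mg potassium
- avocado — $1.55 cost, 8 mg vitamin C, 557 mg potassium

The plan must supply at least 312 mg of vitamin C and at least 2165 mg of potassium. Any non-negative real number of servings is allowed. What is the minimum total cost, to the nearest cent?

The cheapest plan sits at a corner of the feasible region — with two constraints it uses at most two foods.
strawberries only: max(312/110, 2165/280) = 7.732 servings → $5.03.
carrots only: max(312/7, 2165/298) = 44.57 servings → $15.60.
banana only: max(312/8, 2165/494) = 39 servings → $13.65.
avocado only: max(312/8, 2165/557) = 39 servings → $60.45.
strawberries + carrots with both tight: 2.525 servings and 4.893 servings → $3.35.
strawberries + banana with both tight: 2.626 servings and 2.894 servings → $2.72.
strawberries + avocado with both tight: 2.651 servings and 2.554 servings → $5.68.
carrots + banana with both targets exact would need a negative amount; discard.
carrots + avocado: intersection lies outside the first quadrant.
banana + avocado: intersection lies outside the first quadrant.
Cheapest feasible corner: $2.72.

$2.72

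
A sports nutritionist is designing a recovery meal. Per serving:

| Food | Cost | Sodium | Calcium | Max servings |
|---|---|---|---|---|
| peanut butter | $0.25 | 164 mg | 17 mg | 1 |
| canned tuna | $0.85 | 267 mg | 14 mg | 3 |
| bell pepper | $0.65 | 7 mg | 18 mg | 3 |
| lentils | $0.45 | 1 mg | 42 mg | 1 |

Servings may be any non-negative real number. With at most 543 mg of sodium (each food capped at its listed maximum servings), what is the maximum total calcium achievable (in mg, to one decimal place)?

131.7 mg

Calcium per mg sodium: lentils 42, bell pepper 2.571, peanut butter 0.1037, canned tuna 0.05243.
Take 1 serving of lentils: uses 1 mg sodium, +42.0 mg calcium (running total 42.0 mg).
Take 3 servings of bell pepper: uses 21 mg sodium, +54.0 mg calcium (running total 96.0 mg).
Take 1 serving of peanut butter: uses 164 mg sodium, +17.0 mg calcium (running total 113.0 mg).
Take 1.337 servings of canned tuna: uses 357 mg sodium, +18.7 mg calcium (running total 131.7 mg).
Filling greedily by calcium-per-mg sodium is optimal for one linear limit, giving 131.7 mg.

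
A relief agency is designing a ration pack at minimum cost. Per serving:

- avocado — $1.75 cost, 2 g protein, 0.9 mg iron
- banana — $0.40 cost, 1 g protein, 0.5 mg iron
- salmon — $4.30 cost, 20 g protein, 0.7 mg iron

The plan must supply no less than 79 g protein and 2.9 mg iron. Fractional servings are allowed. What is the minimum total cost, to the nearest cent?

$17.04

An LP optimum is at a vertex; with two nutrient constraints at most two foods are used. Check each candidate.
avocado only: max(79/2, 2.9/0.9) = 39.5 servings → $69.12.
banana only: max(79/1, 2.9/0.5) = 79 servings → $31.60.
salmon only: max(79/20, 2.9/0.7) = 4.143 servings → $17.81.
avocado + banana: intersection lies outside the first quadrant.
avocado + salmon with both tight: 0.1627 servings and 3.934 servings → $17.20.
banana + salmon with both tight: 0.2903 servings and 3.935 servings → $17.04.
So the least-cost plan costs $17.04.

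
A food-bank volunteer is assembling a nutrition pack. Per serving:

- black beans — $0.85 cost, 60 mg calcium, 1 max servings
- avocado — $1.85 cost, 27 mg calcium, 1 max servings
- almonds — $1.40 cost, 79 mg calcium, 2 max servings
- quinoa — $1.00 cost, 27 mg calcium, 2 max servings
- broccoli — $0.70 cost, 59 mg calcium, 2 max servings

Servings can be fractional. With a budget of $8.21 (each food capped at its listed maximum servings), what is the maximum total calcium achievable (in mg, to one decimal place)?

Calcium per dollar: broccoli 84.29, black beans 70.59, almonds 56.43, quinoa 27, avocado 14.59.
Take 2 servings of broccoli: spends $1.40, +118.0 mg calcium (running total 118.0 mg).
Take 1 serving of black beans: spends $0.85, +60.0 mg calcium (running total 178.0 mg).
Take 2 servings of almonds: spends $2.80, +158.0 mg calcium (running total 336.0 mg).
Take 2 servings of quinoa: spends $2.00, +54.0 mg calcium (running total 390.0 mg).
Take 0.627 servings of avocado: spends $1.16, +16.9 mg calcium (running total 406.9 mg).
Greedy by best ratio exhausts the cost allowance optimally: 406.9 mg.

406.9 mg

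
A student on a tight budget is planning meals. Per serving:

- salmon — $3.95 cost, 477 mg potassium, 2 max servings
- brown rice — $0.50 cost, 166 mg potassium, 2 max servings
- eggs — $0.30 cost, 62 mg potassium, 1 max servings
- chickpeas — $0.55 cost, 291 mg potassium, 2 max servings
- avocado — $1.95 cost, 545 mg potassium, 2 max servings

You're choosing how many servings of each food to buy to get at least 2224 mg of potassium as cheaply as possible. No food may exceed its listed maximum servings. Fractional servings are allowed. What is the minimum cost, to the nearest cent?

Cost per mg of potassium: chickpeas $0.0019, brown rice $0.0030, avocado $0.0036, eggs $0.0048, salmon $0.0083.
Take 2 servings of chickpeas: +582.0 mg potassium for $1.10 (total $1.10, still need 1642.0 mg).
Take 2 servings of brown rice: +332.0 mg potassium for $1.00 (total $2.10, still need 1310.0 mg).
Take 2 servings of avocado: +1090.0 mg potassium for $3.90 (total $6.00, still need 220.0 mg).
Take 1 serving of eggs: +62.0 mg potassium for $0.30 (total $6.30, still need 158.0 mg).
Take 0.3312 servings of salmon: +158.0 mg potassium for $1.31 (total $7.61, still need 0.0 mg).
Filling from the cheapest source first is optimal under one linear minimum: $7.61.

$7.61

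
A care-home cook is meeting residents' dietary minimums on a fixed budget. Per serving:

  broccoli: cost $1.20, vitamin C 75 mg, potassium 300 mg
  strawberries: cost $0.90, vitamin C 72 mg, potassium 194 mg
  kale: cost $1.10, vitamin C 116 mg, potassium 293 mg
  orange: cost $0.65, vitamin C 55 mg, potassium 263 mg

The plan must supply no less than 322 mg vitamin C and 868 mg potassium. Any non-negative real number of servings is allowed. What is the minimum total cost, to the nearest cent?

$3.11

Minimising a linear cost over {vitamin C ≥ 322, potassium ≥ 868, servings ≥ 0} — the optimum is at a vertex, using one or two foods.
broccoli only: max(322/75, 868/300) = 4.293 servings → $5.15.
strawberries only: max(322/72, 868/194) = 4.474 servings → $4.03.
kale only: max(322/116, 868/293) = 2.962 servings → $3.26.
orange only: max(322/55, 868/263) = 5.855 servings → $3.81.
broccoli + strawberries with both tight: 0.003972 servings and 4.468 servings → $4.03.
broccoli + kale with both tight: 0.4945 servings and 2.456 servings → $3.30.
broccoli + orange: the both-tight solution has a negative serving — not a feasible corner.
strawberries + kale: intersection lies outside the first quadrant.
strawberries + orange with both tight: 4.47 servings and 0.003387 servings → $4.02.
kale + orange with both tight: 2.567 servings and 0.4406 servings → $3.11.
The minimum over all feasible corners is $3.11.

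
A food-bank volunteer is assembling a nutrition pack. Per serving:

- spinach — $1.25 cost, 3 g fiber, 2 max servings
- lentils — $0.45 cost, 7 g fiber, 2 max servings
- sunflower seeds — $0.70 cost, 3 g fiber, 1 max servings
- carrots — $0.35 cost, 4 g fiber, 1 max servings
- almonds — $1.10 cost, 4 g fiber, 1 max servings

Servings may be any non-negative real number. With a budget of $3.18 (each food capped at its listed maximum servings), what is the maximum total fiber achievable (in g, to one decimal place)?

25.3 g

Fiber per dollar: lentils 15.56, carrots 11.43, sunflower seeds 4.286, almonds 3.636, spinach 2.4.
Take 2 servings of lentils: spends $0.90, +14.0 g fiber (running total 14.0 g).
Take 1 serving of carrots: spends $0.35, +4.0 g fiber (running total 18.0 g).
Take 1 serving of sunflower seeds: spends $0.70, +3.0 g fiber (running total 21.0 g).
Take 1 serving of almonds: spends $1.10, +4.0 g fiber (running total 25.0 g).
Take 0.104 servings of spinach: spends $0.13, +0.3 g fiber (running total 25.3 g).
Filling greedily by fiber-per-dollar is optimal for one linear limit, giving 25.3 g.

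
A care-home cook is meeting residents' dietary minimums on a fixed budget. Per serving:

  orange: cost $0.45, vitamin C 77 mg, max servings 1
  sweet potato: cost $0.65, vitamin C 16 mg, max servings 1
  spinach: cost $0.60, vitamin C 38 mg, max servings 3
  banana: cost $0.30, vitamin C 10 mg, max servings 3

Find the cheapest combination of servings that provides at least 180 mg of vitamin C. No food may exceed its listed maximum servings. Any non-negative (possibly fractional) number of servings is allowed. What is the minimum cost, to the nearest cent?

$2.08

Cost per mg of vitamin C: orange $0.0058, spinach $0.0158, banana $0.0300, sweet potato $0.0406.
Take 1 serving of orange: +77.0 mg vitamin C for $0.45 (total $0.45, still need 103.0 mg).
Take 2.711 servings of spinach: +103.0 mg vitamin C for $1.63 (total $2.08, still need 0.0 mg).
Greedy by cheapest-per-mg is optimal for a single linear constraint, so the minimum cost is $2.08.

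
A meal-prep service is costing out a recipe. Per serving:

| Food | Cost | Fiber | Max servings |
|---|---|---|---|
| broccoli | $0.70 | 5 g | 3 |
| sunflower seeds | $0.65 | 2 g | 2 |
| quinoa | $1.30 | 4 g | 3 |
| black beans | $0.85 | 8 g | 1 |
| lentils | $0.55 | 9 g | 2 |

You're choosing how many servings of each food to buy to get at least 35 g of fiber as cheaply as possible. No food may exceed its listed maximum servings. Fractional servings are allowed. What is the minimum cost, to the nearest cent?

$3.21

Cost per g of fiber: lentils $0.0611, black beans $0.1062, broccoli $0.1400, sunflower seeds $0.3250, quinoa $0.3250.
Take 2 servings of lentils: +18.0 g fiber for $1.10 (total $1.10, still need 17.0 g).
Take 1 serving of black beans: +8.0 g fiber for $0.85 (total $1.95, still need 9.0 g).
Take 1.8 servings of broccoli: +9.0 g fiber for $1.26 (total $3.21, still need 0.0 g).
Greedy by cheapest-per-g is optimal for a single linear constraint, so the minimum cost is $3.21.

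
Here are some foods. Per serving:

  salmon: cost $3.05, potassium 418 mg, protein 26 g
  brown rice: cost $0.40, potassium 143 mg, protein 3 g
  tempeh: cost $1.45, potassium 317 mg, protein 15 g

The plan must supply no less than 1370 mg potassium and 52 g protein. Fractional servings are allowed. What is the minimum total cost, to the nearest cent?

The cheapest plan sits at a corner of the feasible region — with two constraints it uses at most two foods.
salmon only: max(1370/418, 52/26) = 3.278 servings → $10.00.
brown rice only: max(1370/143, 52/3) = 17.33 servings → $6.93.
tempeh only: max(1370/317, 52/15) = 4.322 servings → $6.27.
salmon + brown rice with both tight: 1.35 servings and 5.635 servings → $6.37.
salmon + tempeh with both targets exact would need a negative amount; discard.
brown rice + tempeh with both tight: 3.405 servings and 2.786 servings → $5.40.
So the least-cost plan costs $5.40.

$5.40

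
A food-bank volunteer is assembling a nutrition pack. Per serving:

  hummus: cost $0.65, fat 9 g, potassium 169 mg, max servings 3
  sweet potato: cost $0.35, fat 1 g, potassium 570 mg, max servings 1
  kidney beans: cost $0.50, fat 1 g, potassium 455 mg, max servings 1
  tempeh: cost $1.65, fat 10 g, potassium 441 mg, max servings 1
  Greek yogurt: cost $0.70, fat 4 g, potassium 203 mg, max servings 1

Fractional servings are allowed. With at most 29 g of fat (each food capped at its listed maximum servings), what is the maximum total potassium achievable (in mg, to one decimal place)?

Potassium per g fat: sweet potato 570, kidney beans 455, Greek yogurt 50.75, tempeh 44.1, hummus 18.78.
Take 1 serving of sweet potato: uses 1 g fat, +570.0 mg potassium (running total 570.0 mg).
Take 1 serving of kidney beans: uses 1 g fat, +455.0 mg potassium (running total 1025.0 mg).
Take 1 serving of Greek yogurt: uses 4 g fat, +203.0 mg potassium (running total 1228.0 mg).
Take 1 serving of tempeh: uses 10 g fat, +441.0 mg potassium (running total 1669.0 mg).
Take 1.444 servings of hummus: uses 13 g fat, +244.1 mg potassium (running total 1913.1 mg).
Filling greedily by potassium-per-g fat is optimal for one linear limit, giving 1913.1 mg.

1913.1 mg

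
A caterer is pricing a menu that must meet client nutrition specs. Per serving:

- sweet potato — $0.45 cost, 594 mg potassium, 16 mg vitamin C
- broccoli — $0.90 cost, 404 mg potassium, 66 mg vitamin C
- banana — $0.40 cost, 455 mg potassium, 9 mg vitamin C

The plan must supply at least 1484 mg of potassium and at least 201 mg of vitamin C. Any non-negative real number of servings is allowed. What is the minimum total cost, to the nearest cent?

With two linear requirements the optimum uses one or two foods; enumerate the corners.
sweet potato only: max(1484/594, 201/16) = 12.56 servings → $5.65.
broccoli only: max(1484/404, 201/66) = 3.673 servings → $3.31.
banana only: max(1484/455, 201/9) = 22.33 servings → $8.93.
sweet potato + broccoli with both tight: 0.5113 servings and 2.922 servings → $2.86.
sweet potato + banana: the both-tight solution has a negative serving — not a feasible corner.
broccoli + banana with both tight: 2.959 servings and 0.6342 servings → $2.92.
The minimum over all feasible corners is $2.86.

$2.86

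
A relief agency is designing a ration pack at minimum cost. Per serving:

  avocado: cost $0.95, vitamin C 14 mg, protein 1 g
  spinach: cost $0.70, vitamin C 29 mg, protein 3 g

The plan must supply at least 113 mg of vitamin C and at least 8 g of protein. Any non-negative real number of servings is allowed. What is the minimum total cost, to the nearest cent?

Compare the cost at each extreme point of the feasible region.
avocado only: max(113/14, 8/1) = 8.071 servings → $7.67.
spinach only: max(113/29, 8/3) = 3.897 servings → $2.73.
avocado + spinach: intersection lies outside the first quadrant.
The minimum over all feasible corners is $2.73.

$2.73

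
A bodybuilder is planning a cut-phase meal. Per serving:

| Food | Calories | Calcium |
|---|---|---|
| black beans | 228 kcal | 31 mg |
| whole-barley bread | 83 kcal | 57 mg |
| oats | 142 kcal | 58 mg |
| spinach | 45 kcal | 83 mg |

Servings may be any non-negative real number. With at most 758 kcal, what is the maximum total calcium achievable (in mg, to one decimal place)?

Calcium per kcal: spinach 1.844, whole-barley bread 0.6867, oats 0.4085, black beans 0.136.
With no serving limits, spend the whole calories allowance on spinach: 758 kcal / 45 kcal × 83 mg = 1398.1 mg.

1398.1 mg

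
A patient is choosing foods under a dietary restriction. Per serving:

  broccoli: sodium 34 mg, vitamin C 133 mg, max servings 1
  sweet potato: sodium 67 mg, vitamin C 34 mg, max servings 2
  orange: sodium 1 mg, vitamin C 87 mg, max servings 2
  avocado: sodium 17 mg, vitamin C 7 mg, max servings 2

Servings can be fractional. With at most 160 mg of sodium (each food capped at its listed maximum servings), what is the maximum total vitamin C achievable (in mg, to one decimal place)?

369.9 mg

Vitamin C per mg sodium: orange 87, broccoli 3.912, sweet potato 0.5075, avocado 0.4118.
Take 2 servings of orange: uses 2 mg sodium, +174.0 mg vitamin C (running total 174.0 mg).
Take 1 serving of broccoli: uses 34 mg sodium, +133.0 mg vitamin C (running total 307.0 mg).
Take 1.851 servings of sweet potato: uses 124 mg sodium, +62.9 mg vitamin C (running total 369.9 mg).
Greedy by best ratio exhausts the sodium allowance optimally: 369.9 mg.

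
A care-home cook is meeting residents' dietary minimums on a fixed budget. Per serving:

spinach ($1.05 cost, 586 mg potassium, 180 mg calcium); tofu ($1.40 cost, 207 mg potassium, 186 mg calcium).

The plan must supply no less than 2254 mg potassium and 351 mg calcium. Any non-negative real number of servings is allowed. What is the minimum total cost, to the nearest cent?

$4.04

Compare the cost at each extreme point of the feasible region.
spinach only: max(2254/586, 351/180) = 3.846 servings → $4.04.
tofu only: max(2254/207, 351/186) = 10.89 servings → $15.24.
spinach + tofu: intersection lies outside the first quadrant.
So the least-cost plan costs $4.04.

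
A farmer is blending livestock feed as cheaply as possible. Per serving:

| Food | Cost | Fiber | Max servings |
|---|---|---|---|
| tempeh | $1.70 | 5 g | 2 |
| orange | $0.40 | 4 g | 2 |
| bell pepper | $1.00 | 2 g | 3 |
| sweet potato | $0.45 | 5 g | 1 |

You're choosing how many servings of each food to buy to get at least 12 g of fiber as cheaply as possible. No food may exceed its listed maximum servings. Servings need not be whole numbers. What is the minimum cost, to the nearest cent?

Cost per g of fiber: sweet potato $0.0900, orange $0.1000, tempeh $0.3400, bell pepper $0.5000.
Take 1 serving of sweet potato: +5.0 g fiber for $0.45 (total $0.45, still need 7.0 g).
Take 1.75 servings of orange: +7.0 g fiber for $0.70 (total $1.15, still need 0.0 g).
Filling from the cheapest source first is optimal under one linear minimum: $1.15.

$1.15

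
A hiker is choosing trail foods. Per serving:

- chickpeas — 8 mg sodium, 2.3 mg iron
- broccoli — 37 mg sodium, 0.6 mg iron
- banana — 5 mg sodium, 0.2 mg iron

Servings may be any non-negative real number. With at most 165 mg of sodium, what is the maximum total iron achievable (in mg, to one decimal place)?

Iron per mg sodium: chickpeas 0.2875, banana 0.04, broccoli 0.01622.
With no serving limits, spend the whole sodium allowance on chickpeas: 165 mg / 8 mg × 2.3 mg = 47.4 mg.

47.4 mg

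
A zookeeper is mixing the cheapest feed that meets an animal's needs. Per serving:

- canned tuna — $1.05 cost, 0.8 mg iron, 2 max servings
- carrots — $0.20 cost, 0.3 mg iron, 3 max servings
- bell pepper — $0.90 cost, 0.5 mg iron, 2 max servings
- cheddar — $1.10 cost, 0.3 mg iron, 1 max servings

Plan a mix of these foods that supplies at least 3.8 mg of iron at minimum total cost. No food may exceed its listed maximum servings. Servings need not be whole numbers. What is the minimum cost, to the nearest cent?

$5.60

Cost per mg of iron: carrots $0.6667, canned tuna $1.3125, bell pepper $1.8000, cheddar $3.6667.
Take 3 servings of carrots: +0.9 mg iron for $0.60 (total $0.60, still need 2.9 mg).
Take 2 servings of canned tuna: +1.6 mg iron for $2.10 (total $2.70, still need 1.3 mg).
Take 2 servings of bell pepper: +1.0 mg iron for $1.80 (total $4.50, still need 0.3 mg).
Take 1 serving of cheddar: +0.3 mg iron for $1.10 (total $5.60, still need 0.0 mg).
Filling from the cheapest source first is optimal under one linear minimum: $5.60.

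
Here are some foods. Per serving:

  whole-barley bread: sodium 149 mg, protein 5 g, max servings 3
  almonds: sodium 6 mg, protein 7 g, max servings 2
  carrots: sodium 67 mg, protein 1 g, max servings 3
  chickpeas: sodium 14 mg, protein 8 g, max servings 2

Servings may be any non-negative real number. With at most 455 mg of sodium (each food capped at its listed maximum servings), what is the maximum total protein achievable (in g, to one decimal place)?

43.9 g

Protein per mg sodium: almonds 1.167, chickpeas 0.5714, whole-barley bread 0.03356, carrots 0.01493.
Take 2 servings of almonds: uses 12 mg sodium, +14.0 g protein (running total 14.0 g).
Take 2 servings of chickpeas: uses 28 mg sodium, +16.0 g protein (running total 30.0 g).
Take 2.785 servings of whole-barley bread: uses 415 mg sodium, +13.9 g protein (running total 43.9 g).
Greedy by best ratio exhausts the sodium allowance optimally: 43.9 g.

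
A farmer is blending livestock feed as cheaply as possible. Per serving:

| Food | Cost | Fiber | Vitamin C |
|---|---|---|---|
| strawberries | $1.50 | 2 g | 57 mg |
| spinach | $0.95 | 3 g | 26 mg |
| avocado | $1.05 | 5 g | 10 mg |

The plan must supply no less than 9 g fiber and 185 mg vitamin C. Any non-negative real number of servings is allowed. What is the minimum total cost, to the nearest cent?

$5.19

An LP optimum is at a vertex; with two nutrient constraints at most two foods are used. Check each candidate.
strawberries only: max(9/2, 185/57) = 4.5 servings → $6.75.
spinach only: max(9/3, 185/26) = 7.115 servings → $6.76.
avocado only: max(9/5, 185/10) = 18.5 servings → $19.43.
strawberries + spinach with both tight: 2.697 servings and 1.202 servings → $5.19.
strawberries + avocado with both tight: 3.151 servings and 0.5396 servings → $5.29.
spinach + avocado: the both-tight solution has a negative serving — not a feasible corner.
So the least-cost plan costs $5.19.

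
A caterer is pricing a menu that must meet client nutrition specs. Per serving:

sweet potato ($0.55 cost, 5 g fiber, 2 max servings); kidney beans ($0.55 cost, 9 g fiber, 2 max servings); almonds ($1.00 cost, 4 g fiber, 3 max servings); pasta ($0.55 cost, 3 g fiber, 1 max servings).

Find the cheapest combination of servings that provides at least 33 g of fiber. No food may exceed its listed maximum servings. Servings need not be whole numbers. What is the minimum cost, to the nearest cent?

Cost per g of fiber: kidney beans $0.0611, sweet potato $0.1100, pasta $0.1833, almonds $0.2500.
Take 2 servings of kidney beans: +18.0 g fiber for $1.10 (total $1.10, still need 15.0 g).
Take 2 servings of sweet potato: +10.0 g fiber for $1.10 (total $2.20, still need 5.0 g).
Take 1 serving of pasta: +3.0 g fiber for $0.55 (total $2.75, still need 2.0 g).
Take 0.5 servings of almonds: +2.0 g fiber for $0.50 (total $3.25, still need 0.0 g).
Filling from the cheapest source first is optimal under one linear minimum: $3.25.

$3.25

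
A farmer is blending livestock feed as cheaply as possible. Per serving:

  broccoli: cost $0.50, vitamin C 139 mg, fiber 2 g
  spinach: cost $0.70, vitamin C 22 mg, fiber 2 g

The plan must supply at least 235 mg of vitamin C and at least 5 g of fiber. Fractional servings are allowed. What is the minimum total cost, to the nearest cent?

$1.25

This is a tiny linear program; its minimum lies at a vertex of the feasible set. List the vertices and price them.
broccoli only: max(235/139, 5/2) = 2.5 servings → $1.25.
spinach only: max(235/22, 5/2) = 10.68 servings → $7.48.
broccoli + spinach with both tight: 1.538 servings and 0.9615 servings → $1.44.
The minimum over all feasible corners is $1.25.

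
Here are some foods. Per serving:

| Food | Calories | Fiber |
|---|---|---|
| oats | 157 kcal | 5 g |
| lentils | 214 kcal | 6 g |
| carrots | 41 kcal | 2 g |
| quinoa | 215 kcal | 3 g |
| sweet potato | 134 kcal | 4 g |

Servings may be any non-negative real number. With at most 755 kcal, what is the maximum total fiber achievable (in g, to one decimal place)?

36.8 g

Fiber per kcal: carrots 0.04878, oats 0.03185, sweet potato 0.02985, lentils 0.02804, quinoa 0.01395.
With no serving limits, spend the whole calories allowance on carrots: 755 kcal / 41 kcal × 2 g = 36.8 g.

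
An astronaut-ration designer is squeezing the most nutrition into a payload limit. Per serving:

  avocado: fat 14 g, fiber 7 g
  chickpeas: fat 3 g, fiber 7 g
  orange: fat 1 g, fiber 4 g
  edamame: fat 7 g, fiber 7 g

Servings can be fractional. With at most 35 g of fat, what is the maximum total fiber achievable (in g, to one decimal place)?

140.0 g

Fiber per g fat: orange 4, chickpeas 2.333, edamame 1, avocado 0.5.
With no serving limits, spend the whole fat allowance on orange: 35 g / 1 g × 4 g = 140.0 g.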